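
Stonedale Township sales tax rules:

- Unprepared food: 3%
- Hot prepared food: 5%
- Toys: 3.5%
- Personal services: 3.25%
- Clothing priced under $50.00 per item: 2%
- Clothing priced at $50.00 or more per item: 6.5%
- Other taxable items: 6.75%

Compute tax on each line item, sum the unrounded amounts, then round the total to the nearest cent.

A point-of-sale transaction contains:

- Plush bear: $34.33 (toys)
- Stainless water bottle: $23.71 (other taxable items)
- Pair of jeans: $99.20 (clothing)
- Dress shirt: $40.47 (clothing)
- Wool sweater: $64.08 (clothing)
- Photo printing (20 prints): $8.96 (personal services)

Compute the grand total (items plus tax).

Plush bear $34.33: toys → 3.5% → $1.20155
Stainless water bottle $23.71: other taxable items → 6.75% → $1.600425
Pair of jeans $99.20: clothing, $50.00 or more → 6.5% → $6.448
Dress shirt $40.47: clothing, under $50.00 → 2% → $0.8094
Wool sweater $64.08: clothing, $50.00 or more → 6.5% → $4.1652
Photo printing (20 prints) $8.96: personal services → 3.25% → $0.2912
Subtotal = $270.75; unrounded tax = $14.515775 → $14.52; total due = $285.27

$285.27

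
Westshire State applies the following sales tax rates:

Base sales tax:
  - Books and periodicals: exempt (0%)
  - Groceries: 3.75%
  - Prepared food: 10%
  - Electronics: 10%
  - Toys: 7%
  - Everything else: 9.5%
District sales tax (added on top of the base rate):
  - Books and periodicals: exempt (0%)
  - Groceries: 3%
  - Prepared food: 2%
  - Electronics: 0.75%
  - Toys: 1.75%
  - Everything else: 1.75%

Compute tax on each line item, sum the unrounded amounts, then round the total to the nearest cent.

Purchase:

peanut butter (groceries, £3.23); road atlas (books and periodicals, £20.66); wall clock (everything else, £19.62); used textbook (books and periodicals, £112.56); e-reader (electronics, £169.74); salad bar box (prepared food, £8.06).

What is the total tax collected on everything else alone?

Wall clock £19.62: everything else → 9.5% + 1.75% district = 11.25% → £2.20725
Tax on everything else: unrounded sum = £2.20725 → £2.21

£2.21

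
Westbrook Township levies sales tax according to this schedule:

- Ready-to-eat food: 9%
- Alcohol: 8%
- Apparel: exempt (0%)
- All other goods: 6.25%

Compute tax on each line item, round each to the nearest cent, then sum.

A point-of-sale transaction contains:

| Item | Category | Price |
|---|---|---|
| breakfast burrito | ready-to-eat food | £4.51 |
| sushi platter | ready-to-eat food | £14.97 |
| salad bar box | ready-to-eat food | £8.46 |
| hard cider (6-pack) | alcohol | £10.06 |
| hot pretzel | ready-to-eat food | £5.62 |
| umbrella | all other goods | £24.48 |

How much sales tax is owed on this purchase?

Breakfast burrito £4.51: ready-to-eat food → 9% → £0.41
Sushi platter £14.97: ready-to-eat food → 9% → £1.35
Salad bar box £8.46: ready-to-eat food → 9% → £0.76
Hard cider (6-pack) £10.06: alcohol → 8% → £0.80
Hot pretzel £5.62: ready-to-eat food → 9% → £0.51
Umbrella £24.48: all other goods → 6.25% → £1.53
Total tax = £0.41 + £1.35 + £0.76 + £0.80 + £0.51 + £1.53 = £5.36

£5.36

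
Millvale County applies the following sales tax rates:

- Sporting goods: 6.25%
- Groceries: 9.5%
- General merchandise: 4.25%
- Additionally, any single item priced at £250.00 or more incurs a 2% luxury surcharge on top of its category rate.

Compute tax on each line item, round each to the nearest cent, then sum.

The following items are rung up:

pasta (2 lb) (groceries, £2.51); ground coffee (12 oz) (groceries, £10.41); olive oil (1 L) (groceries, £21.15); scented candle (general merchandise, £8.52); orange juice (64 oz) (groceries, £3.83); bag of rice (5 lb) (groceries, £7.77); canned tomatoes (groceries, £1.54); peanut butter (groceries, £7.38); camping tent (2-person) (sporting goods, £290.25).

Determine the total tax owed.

£29.50

Pasta (2 lb) £2.51: groceries → 9.5% → £0.24
Ground coffee (12 oz) £10.41: groceries → 9.5% → £0.99
Olive oil (1 L) £21.15: groceries → 9.5% → £2.01
Scented candle £8.52: general merchandise → 4.25% → £0.36
Orange juice (64 oz) £3.83: groceries → 9.5% → £0.36
Bag of rice (5 lb) £7.77: groceries → 9.5% → £0.74
Canned tomatoes £1.54: groceries → 9.5% → £0.15
Peanut butter £7.38: groceries → 9.5% → £0.70
Camping tent (2-person) £290.25: sporting goods → 6.25% + 2% surcharge = 8.25% → £23.95
Total tax = £0.24 + £0.99 + £2.01 + £0.36 + £0.36 + £0.74 + £0.15 + £0.70 + £23.95 = £29.50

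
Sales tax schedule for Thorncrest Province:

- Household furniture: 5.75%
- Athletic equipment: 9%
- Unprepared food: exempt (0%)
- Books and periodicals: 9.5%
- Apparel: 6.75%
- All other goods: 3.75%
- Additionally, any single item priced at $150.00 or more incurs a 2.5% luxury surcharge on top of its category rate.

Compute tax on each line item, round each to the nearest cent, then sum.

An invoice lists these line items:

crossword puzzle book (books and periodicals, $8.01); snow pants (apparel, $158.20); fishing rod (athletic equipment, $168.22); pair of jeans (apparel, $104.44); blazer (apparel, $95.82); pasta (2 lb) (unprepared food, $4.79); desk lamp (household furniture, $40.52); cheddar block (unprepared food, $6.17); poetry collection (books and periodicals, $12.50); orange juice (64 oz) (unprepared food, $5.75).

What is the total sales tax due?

Crossword puzzle book $8.01: books and periodicals → 9.5% → $0.76
Snow pants $158.20: apparel → 6.75% + 2.5% surcharge = 9.25% → $14.63
Fishing rod $168.22: athletic equipment → 9% + 2.5% surcharge = 11.5% → $19.35
Pair of jeans $104.44: apparel → 6.75% → $7.05
Blazer $95.82: apparel → 6.75% → $6.47
Pasta (2 lb) $4.79: unprepared food → 0% → $0.00
Desk lamp $40.52: household furniture → 5.75% → $2.33
Cheddar block $6.17: unprepared food → 0% → $0.00
Poetry collection $12.50: books and periodicals → 9.5% → $1.19
Orange juice (64 oz) $5.75: unprepared food → 0% → $0.00
Total tax = $0.76 + $14.63 + $19.35 + $7.05 + $6.47 + $2.33 + $1.19 = $51.78

$51.78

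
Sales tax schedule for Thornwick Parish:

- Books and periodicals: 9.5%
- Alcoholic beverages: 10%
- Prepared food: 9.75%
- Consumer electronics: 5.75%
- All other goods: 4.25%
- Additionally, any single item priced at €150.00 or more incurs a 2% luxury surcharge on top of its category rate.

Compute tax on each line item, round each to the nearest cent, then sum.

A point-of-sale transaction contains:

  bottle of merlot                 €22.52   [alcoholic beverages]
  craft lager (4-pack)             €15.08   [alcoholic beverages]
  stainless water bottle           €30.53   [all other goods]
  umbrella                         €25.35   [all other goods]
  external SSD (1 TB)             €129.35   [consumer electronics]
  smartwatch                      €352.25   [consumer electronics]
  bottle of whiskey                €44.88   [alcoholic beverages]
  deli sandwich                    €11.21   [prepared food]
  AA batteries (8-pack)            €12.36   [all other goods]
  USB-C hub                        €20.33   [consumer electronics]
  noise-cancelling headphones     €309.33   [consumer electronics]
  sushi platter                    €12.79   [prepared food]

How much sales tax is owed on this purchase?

Bottle of merlot €22.52: alcoholic beverages → 10% → €2.25
Craft lager (4-pack) €15.08: alcoholic beverages → 10% → €1.51
Stainless water bottle €30.53: all other goods → 4.25% → €1.30
Umbrella €25.35: all other goods → 4.25% → €1.08
External SSD (1 TB) €129.35: consumer electronics → 5.75% → €7.44
Smartwatch €352.25: consumer electronics → 5.75% + 2% surcharge = 7.75% → €27.30
Bottle of whiskey €44.88: alcoholic beverages → 10% → €4.49
Deli sandwich €11.21: prepared food → 9.75% → €1.09
AA batteries (8-pack) €12.36: all other goods → 4.25% → €0.53
USB-C hub €20.33: consumer electronics → 5.75% → €1.17
Noise-cancelling headphones €309.33: consumer electronics → 5.75% + 2% surcharge = 7.75% → €23.97
Sushi platter €12.79: prepared food → 9.75% → €1.25
Total tax = €2.25 + €1.51 + €1.30 + €1.08 + €7.44 + €27.30 + €4.49 + €1.09 + €0.53 + €1.17 + €23.97 + €1.25 = €73.38

€73.38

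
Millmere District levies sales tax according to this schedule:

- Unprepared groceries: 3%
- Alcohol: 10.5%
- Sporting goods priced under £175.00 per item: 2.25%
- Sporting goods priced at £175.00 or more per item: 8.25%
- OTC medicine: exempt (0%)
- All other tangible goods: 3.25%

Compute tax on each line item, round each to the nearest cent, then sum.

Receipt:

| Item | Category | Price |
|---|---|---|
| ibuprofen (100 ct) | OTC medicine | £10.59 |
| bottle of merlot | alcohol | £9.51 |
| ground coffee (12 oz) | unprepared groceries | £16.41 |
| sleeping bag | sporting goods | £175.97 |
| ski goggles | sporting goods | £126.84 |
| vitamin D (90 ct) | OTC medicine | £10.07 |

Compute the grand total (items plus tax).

£368.25

Ibuprofen (100 ct) £10.59: OTC medicine → 0% → £0.00
Bottle of merlot £9.51: alcohol → 10.5% → £1.00
Ground coffee (12 oz) £16.41: unprepared groceries → 3% → £0.49
Sleeping bag £175.97: sporting goods, £175.00 or more → 8.25% → £14.52
Ski goggles £126.84: sporting goods, under £175.00 → 2.25% → £2.85
Vitamin D (90 ct) £10.07: OTC medicine → 0% → £0.00
Subtotal = £349.39; tax = £18.86; total due = £368.25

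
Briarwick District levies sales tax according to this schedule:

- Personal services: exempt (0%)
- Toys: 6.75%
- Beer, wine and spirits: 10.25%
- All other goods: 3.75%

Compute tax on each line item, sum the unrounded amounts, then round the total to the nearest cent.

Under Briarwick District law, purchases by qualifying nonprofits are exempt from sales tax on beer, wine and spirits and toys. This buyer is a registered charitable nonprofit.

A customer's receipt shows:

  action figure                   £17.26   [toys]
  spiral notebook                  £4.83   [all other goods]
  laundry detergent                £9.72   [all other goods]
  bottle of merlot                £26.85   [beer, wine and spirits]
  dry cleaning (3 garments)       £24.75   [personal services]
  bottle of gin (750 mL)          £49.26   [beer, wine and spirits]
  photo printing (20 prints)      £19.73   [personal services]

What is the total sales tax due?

£0.55

Action figure £17.26: toys, buyer-exempt → 0% → £0.00
Spiral notebook £4.83: all other goods → 3.75% → £0.181125
Laundry detergent £9.72: all other goods → 3.75% → £0.3645
Bottle of merlot £26.85: beer, wine and spirits, buyer-exempt → 0% → £0.00
Dry cleaning (3 garments) £24.75: personal services → 0% → £0.00
Bottle of gin (750 mL) £49.26: beer, wine and spirits, buyer-exempt → 0% → £0.00
Photo printing (20 prints) £19.73: personal services → 0% → £0.00
Unrounded tax sum = £0.545625 → £0.55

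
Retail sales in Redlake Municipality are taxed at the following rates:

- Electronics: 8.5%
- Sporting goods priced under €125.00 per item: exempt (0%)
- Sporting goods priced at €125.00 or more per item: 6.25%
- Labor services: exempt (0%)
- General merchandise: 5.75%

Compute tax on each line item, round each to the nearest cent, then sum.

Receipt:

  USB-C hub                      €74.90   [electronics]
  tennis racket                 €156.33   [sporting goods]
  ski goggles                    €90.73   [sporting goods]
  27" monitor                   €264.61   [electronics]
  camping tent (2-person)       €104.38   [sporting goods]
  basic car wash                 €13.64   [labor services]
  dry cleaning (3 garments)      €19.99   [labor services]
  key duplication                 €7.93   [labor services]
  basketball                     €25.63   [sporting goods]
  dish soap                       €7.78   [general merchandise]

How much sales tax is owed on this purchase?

€39.08

USB-C hub €74.90: electronics → 8.5% → €6.37
Tennis racket €156.33: sporting goods, €125.00 or more → 6.25% → €9.77
Ski goggles €90.73: sporting goods, under €125.00 → 0% → €0.00
27" monitor €264.61: electronics → 8.5% → €22.49
Camping tent (2-person) €104.38: sporting goods, under €125.00 → 0% → €0.00
Basic car wash €13.64: labor services → 0% → €0.00
Dry cleaning (3 garments) €19.99: labor services → 0% → €0.00
Key duplication €7.93: labor services → 0% → €0.00
Basketball €25.63: sporting goods, under €125.00 → 0% → €0.00
Dish soap €7.78: general merchandise → 5.75% → €0.45
Total tax = €6.37 + €9.77 + €22.49 + €0.45 = €39.08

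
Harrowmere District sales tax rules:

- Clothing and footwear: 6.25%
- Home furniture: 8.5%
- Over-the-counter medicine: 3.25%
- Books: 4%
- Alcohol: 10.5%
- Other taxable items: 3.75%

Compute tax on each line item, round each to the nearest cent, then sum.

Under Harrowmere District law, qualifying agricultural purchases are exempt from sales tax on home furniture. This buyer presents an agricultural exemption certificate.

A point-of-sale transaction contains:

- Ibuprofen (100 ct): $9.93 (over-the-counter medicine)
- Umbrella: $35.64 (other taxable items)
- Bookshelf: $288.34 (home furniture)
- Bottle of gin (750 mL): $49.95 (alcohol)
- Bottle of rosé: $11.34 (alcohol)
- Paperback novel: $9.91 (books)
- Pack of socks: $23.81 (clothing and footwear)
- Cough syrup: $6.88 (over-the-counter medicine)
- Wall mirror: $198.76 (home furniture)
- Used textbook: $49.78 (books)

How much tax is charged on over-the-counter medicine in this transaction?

Ibuprofen (100 ct) $9.93: over-the-counter medicine → 3.25% → $0.32
Cough syrup $6.88: over-the-counter medicine → 3.25% → $0.22
Tax on over-the-counter medicine = $0.32 + $0.22 = $0.54

$0.54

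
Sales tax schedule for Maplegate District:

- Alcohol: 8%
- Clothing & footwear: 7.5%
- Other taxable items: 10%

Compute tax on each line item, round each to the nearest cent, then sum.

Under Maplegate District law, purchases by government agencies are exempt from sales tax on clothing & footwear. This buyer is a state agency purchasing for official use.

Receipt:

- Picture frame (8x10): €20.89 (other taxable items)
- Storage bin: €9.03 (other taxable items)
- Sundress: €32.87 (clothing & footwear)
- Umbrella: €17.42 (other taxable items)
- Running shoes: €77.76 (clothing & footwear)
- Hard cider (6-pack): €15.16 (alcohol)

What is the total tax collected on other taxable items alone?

Picture frame (8x10) €20.89: other taxable items → 10% → €2.09
Storage bin €9.03: other taxable items → 10% → €0.90
Umbrella €17.42: other taxable items → 10% → €1.74
Tax on other taxable items = €2.09 + €0.90 + €1.74 = €4.73

€4.73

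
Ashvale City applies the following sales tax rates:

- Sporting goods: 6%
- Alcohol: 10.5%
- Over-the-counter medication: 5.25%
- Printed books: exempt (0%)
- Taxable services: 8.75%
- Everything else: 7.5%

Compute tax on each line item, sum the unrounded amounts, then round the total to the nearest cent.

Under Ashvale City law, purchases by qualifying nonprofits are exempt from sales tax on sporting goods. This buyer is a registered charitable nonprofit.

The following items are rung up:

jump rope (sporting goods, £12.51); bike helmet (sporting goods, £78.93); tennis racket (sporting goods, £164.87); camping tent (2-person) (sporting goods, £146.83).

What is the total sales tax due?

£0.00

Jump rope £12.51: sporting goods, buyer-exempt → 0% → £0.00
Bike helmet £78.93: sporting goods, buyer-exempt → 0% → £0.00
Tennis racket £164.87: sporting goods, buyer-exempt → 0% → £0.00
Camping tent (2-person) £146.83: sporting goods, buyer-exempt → 0% → £0.00
Unrounded tax sum = £0.00 → £0.00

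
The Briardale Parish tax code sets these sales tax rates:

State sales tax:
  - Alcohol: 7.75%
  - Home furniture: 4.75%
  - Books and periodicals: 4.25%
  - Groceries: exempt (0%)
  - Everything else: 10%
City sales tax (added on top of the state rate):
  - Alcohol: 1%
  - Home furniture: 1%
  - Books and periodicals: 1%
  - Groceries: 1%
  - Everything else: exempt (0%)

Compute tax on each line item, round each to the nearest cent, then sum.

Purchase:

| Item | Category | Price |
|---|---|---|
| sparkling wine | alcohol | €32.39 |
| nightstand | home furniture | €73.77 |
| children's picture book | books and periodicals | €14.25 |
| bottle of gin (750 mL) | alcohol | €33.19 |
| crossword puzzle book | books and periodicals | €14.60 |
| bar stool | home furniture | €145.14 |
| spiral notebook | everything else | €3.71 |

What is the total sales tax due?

Sparkling wine €32.39: alcohol → 7.75% + 1% city = 8.75% → €2.83
Nightstand €73.77: home furniture → 4.75% + 1% city = 5.75% → €4.24
Children's picture book €14.25: books and periodicals → 4.25% + 1% city = 5.25% → €0.75
Bottle of gin (750 mL) €33.19: alcohol → 7.75% + 1% city = 8.75% → €2.90
Crossword puzzle book €14.60: books and periodicals → 4.25% + 1% city = 5.25% → €0.77
Bar stool €145.14: home furniture → 4.75% + 1% city = 5.75% → €8.35
Spiral notebook €3.71: everything else → 10% + 0% city = 10% → €0.37
Total tax = €2.83 + €4.24 + €0.75 + €2.90 + €0.77 + €8.35 + €0.37 = €20.21

€20.21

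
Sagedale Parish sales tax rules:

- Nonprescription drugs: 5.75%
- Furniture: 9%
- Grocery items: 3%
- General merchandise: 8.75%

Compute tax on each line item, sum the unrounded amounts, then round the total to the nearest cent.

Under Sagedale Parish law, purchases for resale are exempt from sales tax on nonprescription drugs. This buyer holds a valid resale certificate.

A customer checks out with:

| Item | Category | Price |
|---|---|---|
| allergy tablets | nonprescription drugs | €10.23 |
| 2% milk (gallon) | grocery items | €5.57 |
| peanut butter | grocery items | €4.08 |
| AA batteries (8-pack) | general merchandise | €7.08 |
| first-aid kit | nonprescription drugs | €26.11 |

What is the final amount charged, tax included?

Allergy tablets €10.23: nonprescription drugs, buyer-exempt → 0% → €0.00
2% milk (gallon) €5.57: grocery items → 3% → €0.1671
Peanut butter €4.08: grocery items → 3% → €0.1224
AA batteries (8-pack) €7.08: general merchandise → 8.75% → €0.6195
First-aid kit €26.11: nonprescription drugs, buyer-exempt → 0% → €0.00
Subtotal = €53.07; unrounded tax = €0.909 → €0.91; total due = €53.98

€53.98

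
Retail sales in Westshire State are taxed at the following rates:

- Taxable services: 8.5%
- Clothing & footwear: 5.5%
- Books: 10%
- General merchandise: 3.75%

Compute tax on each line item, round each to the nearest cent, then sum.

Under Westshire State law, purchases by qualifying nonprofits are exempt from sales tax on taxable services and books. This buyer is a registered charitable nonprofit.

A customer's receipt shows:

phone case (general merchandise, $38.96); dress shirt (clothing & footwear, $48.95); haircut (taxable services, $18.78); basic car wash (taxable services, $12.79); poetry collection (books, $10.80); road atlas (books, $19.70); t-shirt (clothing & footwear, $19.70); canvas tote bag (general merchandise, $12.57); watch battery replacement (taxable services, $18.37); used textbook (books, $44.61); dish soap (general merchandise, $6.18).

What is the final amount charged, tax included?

$257.34

Phone case $38.96: general merchandise → 3.75% → $1.46
Dress shirt $48.95: clothing & footwear → 5.5% → $2.69
Haircut $18.78: taxable services, buyer-exempt → 0% → $0.00
Basic car wash $12.79: taxable services, buyer-exempt → 0% → $0.00
Poetry collection $10.80: books, buyer-exempt → 0% → $0.00
Road atlas $19.70: books, buyer-exempt → 0% → $0.00
T-shirt $19.70: clothing & footwear → 5.5% → $1.08
Canvas tote bag $12.57: general merchandise → 3.75% → $0.47
Watch battery replacement $18.37: taxable services, buyer-exempt → 0% → $0.00
Used textbook $44.61: books, buyer-exempt → 0% → $0.00
Dish soap $6.18: general merchandise → 3.75% → $0.23
Subtotal = $251.41; tax = $5.93; total due = $257.34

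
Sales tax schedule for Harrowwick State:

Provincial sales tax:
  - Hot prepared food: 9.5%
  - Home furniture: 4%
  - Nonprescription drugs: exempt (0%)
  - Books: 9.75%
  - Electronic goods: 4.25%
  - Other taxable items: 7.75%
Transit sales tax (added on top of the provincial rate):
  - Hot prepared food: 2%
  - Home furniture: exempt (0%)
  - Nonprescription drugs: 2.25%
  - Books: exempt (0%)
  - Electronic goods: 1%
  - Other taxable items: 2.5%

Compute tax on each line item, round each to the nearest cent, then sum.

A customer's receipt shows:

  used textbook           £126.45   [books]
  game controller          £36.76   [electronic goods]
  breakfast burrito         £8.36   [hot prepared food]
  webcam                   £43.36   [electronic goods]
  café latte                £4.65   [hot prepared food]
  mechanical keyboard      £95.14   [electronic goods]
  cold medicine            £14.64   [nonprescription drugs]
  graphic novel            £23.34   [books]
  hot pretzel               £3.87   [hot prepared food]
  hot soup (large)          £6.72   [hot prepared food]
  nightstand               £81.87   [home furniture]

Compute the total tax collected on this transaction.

£30.12

Used textbook £126.45: books → 9.75% + 0% transit = 9.75% → £12.33
Game controller £36.76: electronic goods → 4.25% + 1% transit = 5.25% → £1.93
Breakfast burrito £8.36: hot prepared food → 9.5% + 2% transit = 11.5% → £0.96
Webcam £43.36: electronic goods → 4.25% + 1% transit = 5.25% → £2.28
Café latte £4.65: hot prepared food → 9.5% + 2% transit = 11.5% → £0.53
Mechanical keyboard £95.14: electronic goods → 4.25% + 1% transit = 5.25% → £4.99
Cold medicine £14.64: nonprescription drugs → 0% + 2.25% transit = 2.25% → £0.33
Graphic novel £23.34: books → 9.75% + 0% transit = 9.75% → £2.28
Hot pretzel £3.87: hot prepared food → 9.5% + 2% transit = 11.5% → £0.45
Hot soup (large) £6.72: hot prepared food → 9.5% + 2% transit = 11.5% → £0.77
Nightstand £81.87: home furniture → 4% + 0% transit = 4% → £3.27
Total tax = £12.33 + £1.93 + £0.96 + £2.28 + £0.53 + £4.99 + £0.33 + £2.28 + £0.45 + £0.77 + £3.27 = £30.12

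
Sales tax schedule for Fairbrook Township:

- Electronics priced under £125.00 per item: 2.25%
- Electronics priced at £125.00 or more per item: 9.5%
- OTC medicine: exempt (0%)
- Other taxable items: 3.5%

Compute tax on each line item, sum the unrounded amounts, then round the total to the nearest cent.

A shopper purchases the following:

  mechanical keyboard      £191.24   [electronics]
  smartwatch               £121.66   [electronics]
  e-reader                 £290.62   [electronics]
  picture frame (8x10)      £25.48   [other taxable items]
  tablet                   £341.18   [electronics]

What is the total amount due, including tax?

£1052.00

Mechanical keyboard £191.24: electronics, £125.00 or more → 9.5% → £18.1678
Smartwatch £121.66: electronics, under £125.00 → 2.25% → £2.73735
E-reader £290.62: electronics, £125.00 or more → 9.5% → £27.6089
Picture frame (8x10) £25.48: other taxable items → 3.5% → £0.8918
Tablet £341.18: electronics, £125.00 or more → 9.5% → £32.4121
Subtotal = £970.18; unrounded tax = £81.81795 → £81.82; total due = £1052.00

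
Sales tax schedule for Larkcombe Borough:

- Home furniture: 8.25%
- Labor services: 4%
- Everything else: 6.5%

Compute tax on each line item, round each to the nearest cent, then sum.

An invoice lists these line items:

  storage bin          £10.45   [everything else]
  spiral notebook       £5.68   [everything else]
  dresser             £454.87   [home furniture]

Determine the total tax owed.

£38.58

Storage bin £10.45: everything else → 6.5% → £0.68
Spiral notebook £5.68: everything else → 6.5% → £0.37
Dresser £454.87: home furniture → 8.25% → £37.53
Total tax = £0.68 + £0.37 + £37.53 = £38.58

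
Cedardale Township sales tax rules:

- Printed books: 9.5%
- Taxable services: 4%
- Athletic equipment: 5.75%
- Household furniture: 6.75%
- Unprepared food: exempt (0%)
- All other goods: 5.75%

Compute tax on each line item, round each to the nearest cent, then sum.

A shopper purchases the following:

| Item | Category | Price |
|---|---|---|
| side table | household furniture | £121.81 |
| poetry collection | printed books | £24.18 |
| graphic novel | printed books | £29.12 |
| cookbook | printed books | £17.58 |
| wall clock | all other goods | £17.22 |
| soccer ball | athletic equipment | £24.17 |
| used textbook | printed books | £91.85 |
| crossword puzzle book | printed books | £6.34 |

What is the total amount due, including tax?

£358.94

Side table £121.81: household furniture → 6.75% → £8.22
Poetry collection £24.18: printed books → 9.5% → £2.30
Graphic novel £29.12: printed books → 9.5% → £2.77
Cookbook £17.58: printed books → 9.5% → £1.67
Wall clock £17.22: all other goods → 5.75% → £0.99
Soccer ball £24.17: athletic equipment → 5.75% → £1.39
Used textbook £91.85: printed books → 9.5% → £8.73
Crossword puzzle book £6.34: printed books → 9.5% → £0.60
Subtotal = £332.27; tax = £26.67; total due = £358.94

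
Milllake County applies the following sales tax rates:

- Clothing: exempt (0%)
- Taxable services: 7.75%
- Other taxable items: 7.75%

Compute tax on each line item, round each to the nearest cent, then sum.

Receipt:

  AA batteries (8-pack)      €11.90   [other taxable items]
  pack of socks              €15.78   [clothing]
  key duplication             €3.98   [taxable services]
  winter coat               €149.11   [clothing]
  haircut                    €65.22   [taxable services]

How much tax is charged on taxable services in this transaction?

€5.36

Key duplication €3.98: taxable services → 7.75% → €0.31
Haircut €65.22: taxable services → 7.75% → €5.05
Tax on taxable services = €0.31 + €5.05 = €5.36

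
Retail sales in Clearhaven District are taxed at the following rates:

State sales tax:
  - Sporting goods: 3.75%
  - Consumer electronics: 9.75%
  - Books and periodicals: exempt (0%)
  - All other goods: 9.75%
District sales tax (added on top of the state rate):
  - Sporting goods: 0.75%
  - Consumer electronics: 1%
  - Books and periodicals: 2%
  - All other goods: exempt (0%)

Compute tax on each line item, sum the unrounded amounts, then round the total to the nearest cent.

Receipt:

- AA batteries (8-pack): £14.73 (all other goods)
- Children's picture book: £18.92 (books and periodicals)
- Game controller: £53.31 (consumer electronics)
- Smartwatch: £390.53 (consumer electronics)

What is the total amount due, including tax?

£527.02

AA batteries (8-pack) £14.73: all other goods → 9.75% + 0% district = 9.75% → £1.436175
Children's picture book £18.92: books and periodicals → 0% + 2% district = 2% → £0.3784
Game controller £53.31: consumer electronics → 9.75% + 1% district = 10.75% → £5.730825
Smartwatch £390.53: consumer electronics → 9.75% + 1% district = 10.75% → £41.981975
Subtotal = £477.49; unrounded tax = £49.527375 → £49.53; total due = £527.02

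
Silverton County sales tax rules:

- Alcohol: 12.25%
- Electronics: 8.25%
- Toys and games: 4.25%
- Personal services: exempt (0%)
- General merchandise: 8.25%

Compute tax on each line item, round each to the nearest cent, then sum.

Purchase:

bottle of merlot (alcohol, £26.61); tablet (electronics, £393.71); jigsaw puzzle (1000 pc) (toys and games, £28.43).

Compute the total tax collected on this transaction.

Bottle of merlot £26.61: alcohol → 12.25% → £3.26
Tablet £393.71: electronics → 8.25% → £32.48
Jigsaw puzzle (1000 pc) £28.43: toys and games → 4.25% → £1.21
Total tax = £3.26 + £32.48 + £1.21 = £36.95

£36.95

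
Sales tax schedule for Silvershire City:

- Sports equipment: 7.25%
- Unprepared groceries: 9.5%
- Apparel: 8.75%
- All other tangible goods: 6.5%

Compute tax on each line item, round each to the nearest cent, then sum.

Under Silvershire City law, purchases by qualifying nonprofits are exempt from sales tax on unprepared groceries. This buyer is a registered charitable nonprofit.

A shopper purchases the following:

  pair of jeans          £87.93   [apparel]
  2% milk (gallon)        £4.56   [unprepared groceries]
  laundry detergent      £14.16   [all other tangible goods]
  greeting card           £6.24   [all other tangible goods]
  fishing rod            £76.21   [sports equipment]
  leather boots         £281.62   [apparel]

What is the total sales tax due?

£39.19

Pair of jeans £87.93: apparel → 8.75% → £7.69
2% milk (gallon) £4.56: unprepared groceries, buyer-exempt → 0% → £0.00
Laundry detergent £14.16: all other tangible goods → 6.5% → £0.92
Greeting card £6.24: all other tangible goods → 6.5% → £0.41
Fishing rod £76.21: sports equipment → 7.25% → £5.53
Leather boots £281.62: apparel → 8.75% → £24.64
Total tax = £7.69 + £0.92 + £0.41 + £5.53 + £24.64 = £39.19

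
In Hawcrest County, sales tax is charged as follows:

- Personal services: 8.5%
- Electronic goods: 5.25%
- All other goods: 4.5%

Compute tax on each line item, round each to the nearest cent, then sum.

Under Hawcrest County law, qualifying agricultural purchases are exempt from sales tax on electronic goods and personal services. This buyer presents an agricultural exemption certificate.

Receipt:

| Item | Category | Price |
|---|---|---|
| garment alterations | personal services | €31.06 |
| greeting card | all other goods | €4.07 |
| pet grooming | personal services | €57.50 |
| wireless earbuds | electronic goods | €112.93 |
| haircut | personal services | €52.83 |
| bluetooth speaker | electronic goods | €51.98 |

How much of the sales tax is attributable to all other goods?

€0.18

Greeting card €4.07: all other goods → 4.5% → €0.18
Tax on all other goods = €0.18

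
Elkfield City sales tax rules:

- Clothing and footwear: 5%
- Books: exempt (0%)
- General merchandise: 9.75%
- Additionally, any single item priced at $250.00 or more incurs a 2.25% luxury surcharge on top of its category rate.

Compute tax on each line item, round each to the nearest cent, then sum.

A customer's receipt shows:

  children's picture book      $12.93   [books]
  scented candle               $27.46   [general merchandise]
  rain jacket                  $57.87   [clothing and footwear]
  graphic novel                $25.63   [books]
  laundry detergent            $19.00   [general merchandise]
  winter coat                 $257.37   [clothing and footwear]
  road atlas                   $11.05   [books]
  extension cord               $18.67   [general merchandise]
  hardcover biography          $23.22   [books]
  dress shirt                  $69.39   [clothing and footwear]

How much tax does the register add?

Children's picture book $12.93: books → 0% → $0.00
Scented candle $27.46: general merchandise → 9.75% → $2.68
Rain jacket $57.87: clothing and footwear → 5% → $2.89
Graphic novel $25.63: books → 0% → $0.00
Laundry detergent $19.00: general merchandise → 9.75% → $1.85
Winter coat $257.37: clothing and footwear → 5% + 2.25% surcharge = 7.25% → $18.66
Road atlas $11.05: books → 0% → $0.00
Extension cord $18.67: general merchandise → 9.75% → $1.82
Hardcover biography $23.22: books → 0% → $0.00
Dress shirt $69.39: clothing and footwear → 5% → $3.47
Total tax = $2.68 + $2.89 + $1.85 + $18.66 + $1.82 + $3.47 = $31.37

$31.37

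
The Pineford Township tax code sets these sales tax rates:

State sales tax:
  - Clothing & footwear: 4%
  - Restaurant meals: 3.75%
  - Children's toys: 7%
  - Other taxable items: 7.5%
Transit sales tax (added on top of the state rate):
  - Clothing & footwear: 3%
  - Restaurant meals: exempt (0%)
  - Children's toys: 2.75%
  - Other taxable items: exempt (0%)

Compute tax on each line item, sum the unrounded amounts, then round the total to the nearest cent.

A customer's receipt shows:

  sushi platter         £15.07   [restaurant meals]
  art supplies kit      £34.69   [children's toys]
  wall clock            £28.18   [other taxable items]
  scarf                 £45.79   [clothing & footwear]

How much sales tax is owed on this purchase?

£9.27

Sushi platter £15.07: restaurant meals → 3.75% + 0% transit = 3.75% → £0.565125
Art supplies kit £34.69: children's toys → 7% + 2.75% transit = 9.75% → £3.382275
Wall clock £28.18: other taxable items → 7.5% + 0% transit = 7.5% → £2.1135
Scarf £45.79: clothing & footwear → 4% + 3% transit = 7% → £3.2053
Unrounded tax sum = £9.2662 → £9.27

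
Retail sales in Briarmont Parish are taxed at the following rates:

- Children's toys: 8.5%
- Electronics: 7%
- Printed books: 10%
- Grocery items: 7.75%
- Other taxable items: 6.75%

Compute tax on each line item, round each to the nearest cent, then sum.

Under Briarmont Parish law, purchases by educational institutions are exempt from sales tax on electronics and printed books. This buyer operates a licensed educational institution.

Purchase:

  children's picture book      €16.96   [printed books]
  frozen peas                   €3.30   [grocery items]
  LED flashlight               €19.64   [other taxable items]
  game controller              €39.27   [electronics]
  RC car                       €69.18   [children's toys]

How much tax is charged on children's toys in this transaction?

RC car €69.18: children's toys → 8.5% → €5.88
Tax on children's toys = €5.88

€5.88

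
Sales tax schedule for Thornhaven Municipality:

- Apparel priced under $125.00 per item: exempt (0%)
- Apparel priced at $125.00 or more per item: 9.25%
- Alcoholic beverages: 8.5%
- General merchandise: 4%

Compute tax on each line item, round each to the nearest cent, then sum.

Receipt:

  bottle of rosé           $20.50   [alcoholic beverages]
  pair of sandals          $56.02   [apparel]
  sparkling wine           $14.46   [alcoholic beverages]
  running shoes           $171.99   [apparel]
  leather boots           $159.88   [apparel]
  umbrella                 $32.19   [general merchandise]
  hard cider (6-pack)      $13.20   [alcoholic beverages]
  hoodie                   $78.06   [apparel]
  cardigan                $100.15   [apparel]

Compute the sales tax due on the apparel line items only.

Pair of sandals $56.02: apparel, under $125.00 → 0% → $0.00
Running shoes $171.99: apparel, $125.00 or more → 9.25% → $15.91
Leather boots $159.88: apparel, $125.00 or more → 9.25% → $14.79
Hoodie $78.06: apparel, under $125.00 → 0% → $0.00
Cardigan $100.15: apparel, under $125.00 → 0% → $0.00
Tax on apparel = $0.00 + $15.91 + $14.79 + $0.00 + $0.00 = $30.70

$30.70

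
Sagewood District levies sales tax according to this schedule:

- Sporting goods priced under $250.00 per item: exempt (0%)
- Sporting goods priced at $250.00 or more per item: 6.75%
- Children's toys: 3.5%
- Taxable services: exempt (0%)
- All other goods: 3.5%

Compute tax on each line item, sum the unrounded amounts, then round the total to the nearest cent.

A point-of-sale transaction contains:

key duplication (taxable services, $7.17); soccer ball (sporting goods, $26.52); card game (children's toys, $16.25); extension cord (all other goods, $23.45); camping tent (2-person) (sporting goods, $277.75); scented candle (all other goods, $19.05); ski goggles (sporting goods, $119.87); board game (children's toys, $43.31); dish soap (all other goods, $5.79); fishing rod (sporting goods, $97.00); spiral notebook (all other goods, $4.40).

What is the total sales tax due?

$22.68

Key duplication $7.17: taxable services → 0% → $0.00
Soccer ball $26.52: sporting goods, under $250.00 → 0% → $0.00
Card game $16.25: children's toys → 3.5% → $0.56875
Extension cord $23.45: all other goods → 3.5% → $0.82075
Camping tent (2-person) $277.75: sporting goods, $250.00 or more → 6.75% → $18.748125
Scented candle $19.05: all other goods → 3.5% → $0.66675
Ski goggles $119.87: sporting goods, under $250.00 → 0% → $0.00
Board game $43.31: children's toys → 3.5% → $1.51585
Dish soap $5.79: all other goods → 3.5% → $0.20265
Fishing rod $97.00: sporting goods, under $250.00 → 0% → $0.00
Spiral notebook $4.40: all other goods → 3.5% → $0.154
Unrounded tax sum = $22.676875 → $22.68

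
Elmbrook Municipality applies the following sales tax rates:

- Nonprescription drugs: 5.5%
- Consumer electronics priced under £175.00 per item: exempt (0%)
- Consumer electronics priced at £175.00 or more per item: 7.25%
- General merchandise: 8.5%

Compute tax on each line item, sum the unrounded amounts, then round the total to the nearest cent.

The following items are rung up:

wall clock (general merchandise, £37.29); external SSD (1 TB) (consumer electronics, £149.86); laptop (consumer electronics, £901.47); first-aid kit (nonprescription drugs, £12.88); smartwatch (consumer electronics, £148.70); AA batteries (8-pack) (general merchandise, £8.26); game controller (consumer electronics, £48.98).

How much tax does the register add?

£69.94

Wall clock £37.29: general merchandise → 8.5% → £3.16965
External SSD (1 TB) £149.86: consumer electronics, under £175.00 → 0% → £0.00
Laptop £901.47: consumer electronics, £175.00 or more → 7.25% → £65.356575
First-aid kit £12.88: nonprescription drugs → 5.5% → £0.7084
Smartwatch £148.70: consumer electronics, under £175.00 → 0% → £0.00
AA batteries (8-pack) £8.26: general merchandise → 8.5% → £0.7021
Game controller £48.98: consumer electronics, under £175.00 → 0% → £0.00
Unrounded tax sum = £69.936725 → £69.94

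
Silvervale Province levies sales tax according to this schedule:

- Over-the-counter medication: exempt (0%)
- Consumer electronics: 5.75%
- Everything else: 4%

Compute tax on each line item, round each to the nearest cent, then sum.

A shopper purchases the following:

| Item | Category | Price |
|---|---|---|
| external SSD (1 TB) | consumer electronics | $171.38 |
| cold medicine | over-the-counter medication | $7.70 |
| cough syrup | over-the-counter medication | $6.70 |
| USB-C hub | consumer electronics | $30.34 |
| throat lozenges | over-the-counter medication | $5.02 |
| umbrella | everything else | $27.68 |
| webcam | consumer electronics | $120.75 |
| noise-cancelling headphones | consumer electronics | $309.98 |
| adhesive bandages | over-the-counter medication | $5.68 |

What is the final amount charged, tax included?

$722.69

External SSD (1 TB) $171.38: consumer electronics → 5.75% → $9.85
Cold medicine $7.70: over-the-counter medication → 0% → $0.00
Cough syrup $6.70: over-the-counter medication → 0% → $0.00
USB-C hub $30.34: consumer electronics → 5.75% → $1.74
Throat lozenges $5.02: over-the-counter medication → 0% → $0.00
Umbrella $27.68: everything else → 4% → $1.11
Webcam $120.75: consumer electronics → 5.75% → $6.94
Noise-cancelling headphones $309.98: consumer electronics → 5.75% → $17.82
Adhesive bandages $5.68: over-the-counter medication → 0% → $0.00
Subtotal = $685.23; tax = $37.46; total due = $722.69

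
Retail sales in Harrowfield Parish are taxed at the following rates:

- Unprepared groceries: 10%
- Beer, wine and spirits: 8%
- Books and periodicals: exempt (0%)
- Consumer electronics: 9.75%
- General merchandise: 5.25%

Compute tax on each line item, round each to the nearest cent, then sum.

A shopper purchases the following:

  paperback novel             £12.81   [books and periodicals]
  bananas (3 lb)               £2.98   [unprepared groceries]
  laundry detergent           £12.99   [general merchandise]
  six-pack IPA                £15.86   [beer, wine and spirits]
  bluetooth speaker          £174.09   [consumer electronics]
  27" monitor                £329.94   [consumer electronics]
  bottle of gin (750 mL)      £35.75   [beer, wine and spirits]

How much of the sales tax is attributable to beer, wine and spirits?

Six-pack IPA £15.86: beer, wine and spirits → 8% → £1.27
Bottle of gin (750 mL) £35.75: beer, wine and spirits → 8% → £2.86
Tax on beer, wine and spirits = £1.27 + £2.86 = £4.13

£4.13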